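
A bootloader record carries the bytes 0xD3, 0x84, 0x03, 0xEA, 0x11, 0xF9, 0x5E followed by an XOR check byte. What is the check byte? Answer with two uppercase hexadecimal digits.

XOR the bytes together:
  start with 0xD3
  0xD3 ⊕ 0x84 = 0x57
  0x57 ⊕ 0x03 = 0x54
  0x54 ⊕ 0xEA = 0xBE
  0xBE ⊕ 0x11 = 0xAF
  0xAF ⊕ 0xF9 = 0x56
  0x56 ⊕ 0x5E = 0x08

08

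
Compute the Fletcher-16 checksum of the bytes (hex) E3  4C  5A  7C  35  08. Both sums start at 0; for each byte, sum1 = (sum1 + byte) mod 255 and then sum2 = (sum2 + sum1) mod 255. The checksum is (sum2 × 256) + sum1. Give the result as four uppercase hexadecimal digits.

Running sums (mod 255):
  after byte 0 (E3): sum1=227, sum2=227
  after byte 1 (4C): sum1=48, sum2=20
  after byte 2 (5A): sum1=138, sum2=158
  after byte 3 (7C): sum1=7, sum2=165
  after byte 4 (35): sum1=60, sum2=225
  after byte 5 (08): sum1=68, sum2=38
Checksum = sum2·256 + sum1 = 38·256 + 68 = 9796 = 0x2644.

2644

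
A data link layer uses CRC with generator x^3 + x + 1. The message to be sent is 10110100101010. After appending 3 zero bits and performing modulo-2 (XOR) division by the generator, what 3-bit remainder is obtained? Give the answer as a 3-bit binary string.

111

Append 3 zeros: 10110100101010000. Divide by 1011 (XOR where the leading bit is 1):
  pos 0: 1011 XOR 1011 = 0000
  pos 5: 1001 XOR 1011 = 0010
  pos 7: 1001 XOR 1011 = 0010
  pos 9: 1001 XOR 1011 = 0010
  pos 11: 1000 XOR 1011 = 0011
  pos 13: 1100 XOR 1011 = 0111
Remainder (last 3 bits) = 111. This is the CRC / FCS.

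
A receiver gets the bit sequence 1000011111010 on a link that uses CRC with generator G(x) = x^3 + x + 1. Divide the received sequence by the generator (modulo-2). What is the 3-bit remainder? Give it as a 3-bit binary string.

011

Modulo-2 division of 1000011111010 by 1011:
  pos 0: 1000 XOR 1011 = 0011
  pos 2: 1101 XOR 1011 = 0110
  pos 3: 1101 XOR 1011 = 0110
  pos 4: 1101 XOR 1011 = 0110
  pos 5: 1101 XOR 1011 = 0110
  pos 6: 1101 XOR 1011 = 0110
  pos 7: 1100 XOR 1011 = 0111
  pos 8: 1111 XOR 1011 = 0100
  pos 9: 1000 XOR 1011 = 0011
Remainder = 011 (nonzero — an error is detected).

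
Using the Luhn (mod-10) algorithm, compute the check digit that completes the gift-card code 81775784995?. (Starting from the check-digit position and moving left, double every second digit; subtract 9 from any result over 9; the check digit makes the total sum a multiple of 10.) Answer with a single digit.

Partial digits right→left: 5 9 9 4 8 7 5 7 7 1 8
Double every second digit counting from the check-digit position (so the 1st, 3rd, 5th, ... of the partial from the right).
  doubled (with −9 where >9): 1 9 7 1 5 7 → sum 30
  kept as-is: 9 4 7 7 1 → sum 28
Total = 30 + 28 = 58.
Check digit = (10 − (58 mod 10)) mod 10 = 2.

2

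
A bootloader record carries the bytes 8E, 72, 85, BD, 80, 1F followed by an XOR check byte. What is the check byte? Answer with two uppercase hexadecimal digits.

5B

XOR the bytes together:
  start with 0x8E
  0x8E ⊕ 0x72 = 0xFC
  0xFC ⊕ 0x85 = 0x79
  0x79 ⊕ 0xBD = 0xC4
  0xC4 ⊕ 0x80 = 0x44
  0x44 ⊕ 0x1F = 0x5B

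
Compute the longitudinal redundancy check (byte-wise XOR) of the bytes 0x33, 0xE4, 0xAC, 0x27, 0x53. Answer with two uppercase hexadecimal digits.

0F

XOR the bytes together:
  start with 0x33
  0x33 ⊕ 0xE4 = 0xD7
  0xD7 ⊕ 0xAC = 0x7B
  0x7B ⊕ 0x27 = 0x5C
  0x5C ⊕ 0x53 = 0x0F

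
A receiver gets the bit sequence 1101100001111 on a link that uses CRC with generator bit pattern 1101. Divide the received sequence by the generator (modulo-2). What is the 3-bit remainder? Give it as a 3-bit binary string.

Modulo-2 division of 1101100001111 by 1101:
  pos 0: 1101 XOR 1101 = 0000
  pos 4: 1000 XOR 1101 = 0101
  pos 5: 1010 XOR 1101 = 0111
  pos 6: 1111 XOR 1101 = 0010
  pos 8: 1011 XOR 1101 = 0110
  pos 9: 1101 XOR 1101 = 0000
Remainder = 000 (zero — the frame passes the CRC check).

000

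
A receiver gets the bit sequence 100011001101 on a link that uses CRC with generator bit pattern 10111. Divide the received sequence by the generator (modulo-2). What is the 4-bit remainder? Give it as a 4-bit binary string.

0000

Modulo-2 division of 100011001101 by 10111:
  pos 0: 10001 XOR 10111 = 00110
  pos 2: 11010 XOR 10111 = 01101
  pos 3: 11010 XOR 10111 = 01101
  pos 4: 11011 XOR 10111 = 01100
  pos 5: 11001 XOR 10111 = 01110
  pos 6: 11100 XOR 10111 = 01011
  pos 7: 10111 XOR 10111 = 00000
Remainder = 0000 (zero — the frame passes the CRC check).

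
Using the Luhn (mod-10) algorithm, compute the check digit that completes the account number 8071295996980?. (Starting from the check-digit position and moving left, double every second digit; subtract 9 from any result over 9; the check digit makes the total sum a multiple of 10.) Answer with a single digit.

Partial digits right→left: 0 8 9 6 9 9 5 9 2 1 7 0 8
Double every second digit counting from the check-digit position (so the 1st, 3rd, 5th, ... of the partial from the right).
  doubled (with −9 where >9): 0 9 9 1 4 5 7 → sum 35
  kept as-is: 8 6 9 9 1 0 → sum 33
Total = 35 + 33 = 68.
Check digit = (10 − (68 mod 10)) mod 10 = 2.

2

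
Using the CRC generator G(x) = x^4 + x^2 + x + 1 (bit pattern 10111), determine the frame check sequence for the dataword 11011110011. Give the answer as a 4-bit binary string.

Append 4 zeros: 110111100110000. Divide by 10111 (XOR where the leading bit is 1):
  pos 0: 11011 XOR 10111 = 01100
  pos 1: 11001 XOR 10111 = 01110
  pos 2: 11101 XOR 10111 = 01010
  pos 3: 10100 XOR 10111 = 00011
  pos 6: 11011 XOR 10111 = 01100
  pos 7: 11000 XOR 10111 = 01111
  pos 8: 11110 XOR 10111 = 01001
  pos 9: 10010 XOR 10111 = 00101
Remainder (last 4 bits) = 1010. This is the CRC / FCS.

1010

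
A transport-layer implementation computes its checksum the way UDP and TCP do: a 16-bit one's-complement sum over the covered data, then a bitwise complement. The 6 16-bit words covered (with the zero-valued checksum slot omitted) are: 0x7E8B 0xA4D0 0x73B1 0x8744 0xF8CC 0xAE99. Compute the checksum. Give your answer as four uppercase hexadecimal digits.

3A47

One's-complement addition (fold any carry out of bit 15 back into bit 0):
  0x7E8B + 0xA4D0 = 0x1235B → wrap carry → 0x235C
  0x235C + 0x73B1 = 0x0970D
  0x970D + 0x8744 = 0x11E51 → wrap carry → 0x1E52
  0x1E52 + 0xF8CC = 0x1171E → wrap carry → 0x171F
  0x171F + 0xAE99 = 0x0C5B8
One's-complement sum = 0xC5B8.
Checksum = ~0xC5B8 & 0xFFFF = 0x3A47.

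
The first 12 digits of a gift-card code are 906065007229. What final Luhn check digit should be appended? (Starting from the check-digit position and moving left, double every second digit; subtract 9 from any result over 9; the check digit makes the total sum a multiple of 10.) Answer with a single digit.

6

Partial digits right→left: 9 2 2 7 0 0 5 6 0 6 0 9
Double every second digit counting from the check-digit position (so the 1st, 3rd, 5th, ... of the partial from the right).
  doubled (with −9 where >9): 9 4 0 1 0 0 → sum 14
  kept as-is: 2 7 0 6 6 9 → sum 30
Total = 14 + 30 = 44.
Check digit = (10 − (44 mod 10)) mod 10 = 6.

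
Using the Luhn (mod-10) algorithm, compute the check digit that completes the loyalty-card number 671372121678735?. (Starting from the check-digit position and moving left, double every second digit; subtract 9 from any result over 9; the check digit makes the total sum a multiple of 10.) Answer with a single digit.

Partial digits right→left: 5 3 7 8 7 6 1 2 1 2 7 3 1 7 6
Double every second digit counting from the check-digit position (so the 1st, 3rd, 5th, ... of the partial from the right).
  doubled (with −9 where >9): 1 5 5 2 2 5 2 3 → sum 25
  kept as-is: 3 8 6 2 2 3 7 → sum 31
Total = 25 + 31 = 56.
Check digit = (10 − (56 mod 10)) mod 10 = 4.

4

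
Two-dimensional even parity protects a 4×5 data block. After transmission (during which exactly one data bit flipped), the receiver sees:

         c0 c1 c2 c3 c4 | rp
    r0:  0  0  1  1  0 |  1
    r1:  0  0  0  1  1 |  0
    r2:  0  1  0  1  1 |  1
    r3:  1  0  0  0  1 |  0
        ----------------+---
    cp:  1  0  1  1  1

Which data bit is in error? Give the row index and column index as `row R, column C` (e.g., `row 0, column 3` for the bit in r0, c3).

Recompute each row's even parity and compare to rp:
  r0: data parity 0, sent rp 1 → mismatch
  r1: data parity 0, sent rp 0 → ok
  r2: data parity 1, sent rp 1 → ok
  r3: data parity 0, sent rp 0 → ok
Recompute each column's even parity and compare to cp:
  c0: data parity 1, sent cp 1 → ok
  c1: data parity 1, sent cp 0 → mismatch
  c2: data parity 1, sent cp 1 → ok
  c3: data parity 1, sent cp 1 → ok
  c4: data parity 1, sent cp 1 → ok
Exactly one row (r0) and one column (c1) fail → the flipped bit is at their intersection.

row 0, column 1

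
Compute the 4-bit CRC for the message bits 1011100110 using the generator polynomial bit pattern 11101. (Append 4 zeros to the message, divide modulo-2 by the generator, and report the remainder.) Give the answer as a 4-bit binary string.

Append 4 zeros: 10111001100000. Divide by 11101 (XOR where the leading bit is 1):
  pos 0: 10111 XOR 11101 = 01010
  pos 1: 10100 XOR 11101 = 01001
  pos 2: 10010 XOR 11101 = 01111
  pos 3: 11111 XOR 11101 = 00010
  pos 6: 10100 XOR 11101 = 01001
  pos 7: 10010 XOR 11101 = 01111
  pos 8: 11110 XOR 11101 = 00011
Remainder (last 4 bits) = 0110. This is the CRC / FCS.

0110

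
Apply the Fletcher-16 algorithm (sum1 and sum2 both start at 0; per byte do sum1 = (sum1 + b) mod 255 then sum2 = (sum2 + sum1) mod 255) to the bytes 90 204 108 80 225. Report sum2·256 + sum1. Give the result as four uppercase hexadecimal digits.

Running sums (mod 255):
  after byte 0 (90): sum1=90, sum2=90
  after byte 1 (204): sum1=39, sum2=129
  after byte 2 (108): sum1=147, sum2=21
  after byte 3 (80): sum1=227, sum2=248
  after byte 4 (225): sum1=197, sum2=190
Checksum = sum2·256 + sum1 = 190·256 + 197 = 48837 = 0xBEC5.

BEC5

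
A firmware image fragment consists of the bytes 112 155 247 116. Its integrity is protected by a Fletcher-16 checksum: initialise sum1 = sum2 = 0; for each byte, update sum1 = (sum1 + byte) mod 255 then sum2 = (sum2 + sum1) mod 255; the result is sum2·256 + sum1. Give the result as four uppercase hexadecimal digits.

Running sums (mod 255):
  after byte 0 (112): sum1=112, sum2=112
  after byte 1 (155): sum1=12, sum2=124
  after byte 2 (247): sum1=4, sum2=128
  after byte 3 (116): sum1=120, sum2=248
Checksum = sum2·256 + sum1 = 248·256 + 120 = 63608 = 0xF878.

F878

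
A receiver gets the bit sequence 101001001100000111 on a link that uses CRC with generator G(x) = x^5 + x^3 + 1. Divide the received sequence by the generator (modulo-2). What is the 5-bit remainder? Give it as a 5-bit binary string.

Modulo-2 division of 101001001100000111 by 101001:
  pos 0: 101001 XOR 101001 = 000000
  pos 8: 110000 XOR 101001 = 011001
  pos 9: 110010 XOR 101001 = 011011
  pos 10: 110111 XOR 101001 = 011110
  pos 11: 111101 XOR 101001 = 010100
  pos 12: 101001 XOR 101001 = 000000
Remainder = 00000 (zero — the frame passes the CRC check).

00000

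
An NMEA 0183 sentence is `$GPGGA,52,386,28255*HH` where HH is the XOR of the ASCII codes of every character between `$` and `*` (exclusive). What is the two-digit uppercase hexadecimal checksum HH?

78

XOR the ASCII codes of the payload characters:
  'G' = 0x47 → acc = 0x47
  'P' = 0x50 → acc = 0x17
  'G' = 0x47 → acc = 0x50
  'G' = 0x47 → acc = 0x17
  'A' = 0x41 → acc = 0x56
  ',' = 0x2C → acc = 0x7A
  '5' = 0x35 → acc = 0x4F
  '2' = 0x32 → acc = 0x7D
  ',' = 0x2C → acc = 0x51
  '3' = 0x33 → acc = 0x62
  '8' = 0x38 → acc = 0x5A
  '6' = 0x36 → acc = 0x6C
  ',' = 0x2C → acc = 0x40
  '2' = 0x32 → acc = 0x72
  '8' = 0x38 → acc = 0x4A
  '2' = 0x32 → acc = 0x78
  '5' = 0x35 → acc = 0x4D
  '5' = 0x35 → acc = 0x78
Checksum = 0x78.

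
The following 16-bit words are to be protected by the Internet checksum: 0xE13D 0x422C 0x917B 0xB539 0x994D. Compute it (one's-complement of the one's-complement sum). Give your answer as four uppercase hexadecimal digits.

FC92

One's-complement addition (fold any carry out of bit 15 back into bit 0):
  0xE13D + 0x422C = 0x12369 → wrap carry → 0x236A
  0x236A + 0x917B = 0x0B4E5
  0xB4E5 + 0xB539 = 0x16A1E → wrap carry → 0x6A1F
  0x6A1F + 0x994D = 0x1036C → wrap carry → 0x036D
One's-complement sum = 0x036D.
Checksum = ~0x036D & 0xFFFF = 0xFC92.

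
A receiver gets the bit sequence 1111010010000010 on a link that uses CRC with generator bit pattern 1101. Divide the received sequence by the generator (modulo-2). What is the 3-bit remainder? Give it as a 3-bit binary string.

Modulo-2 division of 1111010010000010 by 1101:
  pos 0: 1111 XOR 1101 = 0010
  pos 2: 1001 XOR 1101 = 0100
  pos 3: 1000 XOR 1101 = 0101
  pos 4: 1010 XOR 1101 = 0111
  pos 5: 1111 XOR 1101 = 0010
  pos 7: 1000 XOR 1101 = 0101
  pos 8: 1010 XOR 1101 = 0111
  pos 9: 1110 XOR 1101 = 0011
  pos 11: 1101 XOR 1101 = 0000
Remainder = 000 (zero — the frame passes the CRC check).

000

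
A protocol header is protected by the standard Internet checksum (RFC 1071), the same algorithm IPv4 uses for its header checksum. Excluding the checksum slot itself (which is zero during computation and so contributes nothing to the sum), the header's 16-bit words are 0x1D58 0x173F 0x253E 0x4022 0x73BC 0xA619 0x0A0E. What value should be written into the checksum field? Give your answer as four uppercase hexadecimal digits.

One's-complement addition (fold any carry out of bit 15 back into bit 0):
  0x1D58 + 0x173F = 0x03497
  0x3497 + 0x253E = 0x059D5
  0x59D5 + 0x4022 = 0x099F7
  0x99F7 + 0x73BC = 0x10DB3 → wrap carry → 0x0DB4
  0x0DB4 + 0xA619 = 0x0B3CD
  0xB3CD + 0x0A0E = 0x0BDDB
One's-complement sum = 0xBDDB.
Checksum = ~0xBDDB & 0xFFFF = 0x4224.

4224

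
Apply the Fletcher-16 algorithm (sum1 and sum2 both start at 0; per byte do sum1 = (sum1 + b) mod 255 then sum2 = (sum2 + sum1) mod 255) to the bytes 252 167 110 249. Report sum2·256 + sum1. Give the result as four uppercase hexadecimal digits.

Running sums (mod 255):
  after byte 0 (252): sum1=252, sum2=252
  after byte 1 (167): sum1=164, sum2=161
  after byte 2 (110): sum1=19, sum2=180
  after byte 3 (249): sum1=13, sum2=193
Checksum = sum2·256 + sum1 = 193·256 + 13 = 49421 = 0xC10D.

C10D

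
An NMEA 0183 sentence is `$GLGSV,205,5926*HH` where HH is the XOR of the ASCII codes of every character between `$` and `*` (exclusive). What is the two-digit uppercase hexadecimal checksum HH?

76

XOR the ASCII codes of the payload characters:
  'G' = 0x47 → acc = 0x47
  'L' = 0x4C → acc = 0x0B
  'G' = 0x47 → acc = 0x4C
  'S' = 0x53 → acc = 0x1F
  'V' = 0x56 → acc = 0x49
  ',' = 0x2C → acc = 0x65
  '2' = 0x32 → acc = 0x57
  '0' = 0x30 → acc = 0x67
  '5' = 0x35 → acc = 0x52
  ',' = 0x2C → acc = 0x7E
  '5' = 0x35 → acc = 0x4B
  '9' = 0x39 → acc = 0x72
  '2' = 0x32 → acc = 0x40
  '6' = 0x36 → acc = 0x76
Checksum = 0x76.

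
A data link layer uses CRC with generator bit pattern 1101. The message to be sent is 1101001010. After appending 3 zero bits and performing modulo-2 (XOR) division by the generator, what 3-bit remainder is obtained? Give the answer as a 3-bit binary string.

Append 3 zeros: 1101001010000. Divide by 1101 (XOR where the leading bit is 1):
  pos 0: 1101 XOR 1101 = 0000
  pos 6: 1010 XOR 1101 = 0111
  pos 7: 1110 XOR 1101 = 0011
  pos 9: 1100 XOR 1101 = 0001
Remainder (last 3 bits) = 001. This is the CRC / FCS.

001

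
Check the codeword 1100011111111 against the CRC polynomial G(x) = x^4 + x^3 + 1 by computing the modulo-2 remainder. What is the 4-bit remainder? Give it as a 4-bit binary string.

Modulo-2 division of 1100011111111 by 11001:
  pos 0: 11000 XOR 11001 = 00001
  pos 4: 11111 XOR 11001 = 00110
  pos 6: 11011 XOR 11001 = 00010
Remainder = 1011 (nonzero — an error is detected).

1011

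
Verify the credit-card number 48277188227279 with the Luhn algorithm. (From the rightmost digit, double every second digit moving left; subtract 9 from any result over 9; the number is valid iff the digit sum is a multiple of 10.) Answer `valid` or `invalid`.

invalid

From the right, keep odd positions and double even positions (subtract 9 from any doubled value over 9):
  doubled (positions 2,4,...): 5 5 4 7 5 4 8 → sum 38
  kept (positions 1,3,...): 9 2 2 8 1 7 8 → sum 37
Total = 75.
75 mod 10 = 5, so the number is invalid.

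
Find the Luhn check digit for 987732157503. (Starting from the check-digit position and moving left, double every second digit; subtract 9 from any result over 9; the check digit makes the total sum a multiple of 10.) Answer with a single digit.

9

Partial digits right→left: 3 0 5 7 5 1 2 3 7 7 8 9
Double every second digit counting from the check-digit position (so the 1st, 3rd, 5th, ... of the partial from the right).
  doubled (with −9 where >9): 6 1 1 4 5 7 → sum 24
  kept as-is: 0 7 1 3 7 9 → sum 27
Total = 24 + 27 = 51.
Check digit = (10 − (51 mod 10)) mod 10 = 9.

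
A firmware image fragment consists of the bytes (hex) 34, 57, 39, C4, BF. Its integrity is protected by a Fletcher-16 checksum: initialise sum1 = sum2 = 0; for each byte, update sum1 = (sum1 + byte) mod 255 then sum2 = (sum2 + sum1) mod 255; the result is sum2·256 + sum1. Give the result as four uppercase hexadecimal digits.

5749

Running sums (mod 255):
  after byte 0 (34): sum1=52, sum2=52
  after byte 1 (57): sum1=139, sum2=191
  after byte 2 (39): sum1=196, sum2=132
  after byte 3 (C4): sum1=137, sum2=14
  after byte 4 (BF): sum1=73, sum2=87
Checksum = sum2·256 + sum1 = 87·256 + 73 = 22345 = 0x5749.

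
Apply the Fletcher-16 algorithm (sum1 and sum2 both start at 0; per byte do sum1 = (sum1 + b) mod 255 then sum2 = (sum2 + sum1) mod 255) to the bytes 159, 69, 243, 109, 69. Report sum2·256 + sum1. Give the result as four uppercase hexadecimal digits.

2F8B

Running sums (mod 255):
  after byte 0 (159): sum1=159, sum2=159
  after byte 1 (69): sum1=228, sum2=132
  after byte 2 (243): sum1=216, sum2=93
  after byte 3 (109): sum1=70, sum2=163
  after byte 4 (69): sum1=139, sum2=47
Checksum = sum2·256 + sum1 = 47·256 + 139 = 12171 = 0x2F8B.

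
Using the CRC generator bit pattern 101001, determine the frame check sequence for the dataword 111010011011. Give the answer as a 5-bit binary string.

Append 5 zeros: 11101001101100000. Divide by 101001 (XOR where the leading bit is 1):
  pos 0: 111010 XOR 101001 = 010011
  pos 1: 100110 XOR 101001 = 001111
  pos 3: 111111 XOR 101001 = 010110
  pos 4: 101100 XOR 101001 = 000101
  pos 7: 101110 XOR 101001 = 000111
  pos 10: 111000 XOR 101001 = 010001
  pos 11: 100010 XOR 101001 = 001011
Remainder (last 5 bits) = 01011. This is the CRC / FCS.

01011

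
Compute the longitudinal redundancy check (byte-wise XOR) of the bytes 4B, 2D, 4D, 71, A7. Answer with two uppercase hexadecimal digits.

XOR the bytes together:
  start with 0x4B
  0x4B ⊕ 0x2D = 0x66
  0x66 ⊕ 0x4D = 0x2B
  0x2B ⊕ 0x71 = 0x5A
  0x5A ⊕ 0xA7 = 0xFD

FD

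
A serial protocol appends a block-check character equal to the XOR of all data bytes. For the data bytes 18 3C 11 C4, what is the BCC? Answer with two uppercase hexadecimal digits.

XOR the bytes together:
  start with 0x18
  0x18 ⊕ 0x3C = 0x24
  0x24 ⊕ 0x11 = 0x35
  0x35 ⊕ 0xC4 = 0xF1

F1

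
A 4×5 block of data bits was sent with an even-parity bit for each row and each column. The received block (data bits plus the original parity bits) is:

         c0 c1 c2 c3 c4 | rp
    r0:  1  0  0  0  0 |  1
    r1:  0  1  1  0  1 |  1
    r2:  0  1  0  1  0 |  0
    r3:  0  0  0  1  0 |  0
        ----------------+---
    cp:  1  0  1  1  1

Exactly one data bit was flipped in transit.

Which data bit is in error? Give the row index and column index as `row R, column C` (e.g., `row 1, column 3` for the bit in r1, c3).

row 3, column 3

Recompute each row's even parity and compare to rp:
  r0: data parity 1, sent rp 1 → ok
  r1: data parity 1, sent rp 1 → ok
  r2: data parity 0, sent rp 0 → ok
  r3: data parity 1, sent rp 0 → mismatch
Recompute each column's even parity and compare to cp:
  c0: data parity 1, sent cp 1 → ok
  c1: data parity 0, sent cp 0 → ok
  c2: data parity 1, sent cp 1 → ok
  c3: data parity 0, sent cp 1 → mismatch
  c4: data parity 1, sent cp 1 → ok
Exactly one row (r3) and one column (c3) fail → the flipped bit is at their intersection.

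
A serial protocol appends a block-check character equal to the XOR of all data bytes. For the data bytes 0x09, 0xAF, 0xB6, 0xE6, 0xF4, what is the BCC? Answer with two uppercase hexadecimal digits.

02

XOR the bytes together:
  start with 0x09
  0x09 ⊕ 0xAF = 0xA6
  0xA6 ⊕ 0xB6 = 0x10
  0x10 ⊕ 0xE6 = 0xF6
  0xF6 ⊕ 0xF4 = 0x02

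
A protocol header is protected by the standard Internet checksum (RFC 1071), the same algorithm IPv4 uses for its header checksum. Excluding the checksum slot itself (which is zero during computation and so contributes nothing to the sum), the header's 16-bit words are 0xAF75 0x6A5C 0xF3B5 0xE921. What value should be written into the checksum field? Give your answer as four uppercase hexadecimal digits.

0956

One's-complement addition (fold any carry out of bit 15 back into bit 0):
  0xAF75 + 0x6A5C = 0x119D1 → wrap carry → 0x19D2
  0x19D2 + 0xF3B5 = 0x10D87 → wrap carry → 0x0D88
  0x0D88 + 0xE921 = 0x0F6A9
One's-complement sum = 0xF6A9.
Checksum = ~0xF6A9 & 0xFFFF = 0x0956.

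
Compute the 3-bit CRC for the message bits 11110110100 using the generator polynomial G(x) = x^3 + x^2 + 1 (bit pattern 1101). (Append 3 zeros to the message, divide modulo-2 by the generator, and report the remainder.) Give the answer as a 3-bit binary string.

111

Append 3 zeros: 11110110100000. Divide by 1101 (XOR where the leading bit is 1):
  pos 0: 1111 XOR 1101 = 0010
  pos 2: 1001 XOR 1101 = 0100
  pos 3: 1001 XOR 1101 = 0100
  pos 4: 1000 XOR 1101 = 0101
  pos 5: 1011 XOR 1101 = 0110
  pos 6: 1100 XOR 1101 = 0001
  pos 9: 1000 XOR 1101 = 0101
  pos 10: 1010 XOR 1101 = 0111
Remainder (last 3 bits) = 111. This is the CRC / FCS.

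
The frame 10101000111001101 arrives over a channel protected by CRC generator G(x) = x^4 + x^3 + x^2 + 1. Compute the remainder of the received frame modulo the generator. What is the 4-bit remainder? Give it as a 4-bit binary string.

0010

Modulo-2 division of 10101000111001101 by 11101:
  pos 0: 10101 XOR 11101 = 01000
  pos 1: 10000 XOR 11101 = 01101
  pos 2: 11010 XOR 11101 = 00111
  pos 4: 11101 XOR 11101 = 00000
  pos 9: 11001 XOR 11101 = 00100
  pos 11: 10010 XOR 11101 = 01111
  pos 12: 11111 XOR 11101 = 00010
Remainder = 0010 (nonzero — an error is detected).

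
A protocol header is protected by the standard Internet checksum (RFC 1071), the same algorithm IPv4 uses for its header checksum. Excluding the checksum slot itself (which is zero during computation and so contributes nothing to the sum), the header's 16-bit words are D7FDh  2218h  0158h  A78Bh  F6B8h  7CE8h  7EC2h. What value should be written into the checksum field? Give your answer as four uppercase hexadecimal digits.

One's-complement addition (fold any carry out of bit 15 back into bit 0):
  0xD7FD + 0x2218 = 0x0FA15
  0xFA15 + 0x0158 = 0x0FB6D
  0xFB6D + 0xA78B = 0x1A2F8 → wrap carry → 0xA2F9
  0xA2F9 + 0xF6B8 = 0x199B1 → wrap carry → 0x99B2
  0x99B2 + 0x7CE8 = 0x1169A → wrap carry → 0x169B
  0x169B + 0x7EC2 = 0x0955D
One's-complement sum = 0x955D.
Checksum = ~0x955D & 0xFFFF = 0x6AA2.

6AA2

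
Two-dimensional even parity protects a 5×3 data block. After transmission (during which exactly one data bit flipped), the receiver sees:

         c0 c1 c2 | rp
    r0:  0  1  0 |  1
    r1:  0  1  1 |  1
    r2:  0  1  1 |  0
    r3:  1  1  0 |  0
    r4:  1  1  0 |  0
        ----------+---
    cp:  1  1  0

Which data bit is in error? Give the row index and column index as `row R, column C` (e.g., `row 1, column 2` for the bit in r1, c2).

Recompute each row's even parity and compare to rp:
  r0: data parity 1, sent rp 1 → ok
  r1: data parity 0, sent rp 1 → mismatch
  r2: data parity 0, sent rp 0 → ok
  r3: data parity 0, sent rp 0 → ok
  r4: data parity 0, sent rp 0 → ok
Recompute each column's even parity and compare to cp:
  c0: data parity 0, sent cp 1 → mismatch
  c1: data parity 1, sent cp 1 → ok
  c2: data parity 0, sent cp 0 → ok
Exactly one row (r1) and one column (c0) fail → the flipped bit is at their intersection.

row 1, column 0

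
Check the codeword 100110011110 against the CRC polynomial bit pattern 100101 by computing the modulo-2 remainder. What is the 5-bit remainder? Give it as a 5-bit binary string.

Modulo-2 division of 100110011110 by 100101:
  pos 0: 100110 XOR 100101 = 000011
  pos 4: 110111 XOR 100101 = 010010
  pos 5: 100101 XOR 100101 = 000000
Remainder = 00000 (zero — the frame passes the CRC check).

00000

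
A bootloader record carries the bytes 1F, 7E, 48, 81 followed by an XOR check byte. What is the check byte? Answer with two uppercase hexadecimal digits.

XOR the bytes together:
  start with 0x1F
  0x1F ⊕ 0x7E = 0x61
  0x61 ⊕ 0x48 = 0x29
  0x29 ⊕ 0x81 = 0xA8

A8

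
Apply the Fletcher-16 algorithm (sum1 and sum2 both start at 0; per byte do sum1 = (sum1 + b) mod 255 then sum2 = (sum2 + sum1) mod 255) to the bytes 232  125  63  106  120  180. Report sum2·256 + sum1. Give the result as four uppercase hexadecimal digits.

CA3D

Running sums (mod 255):
  after byte 0 (232): sum1=232, sum2=232
  after byte 1 (125): sum1=102, sum2=79
  after byte 2 (63): sum1=165, sum2=244
  after byte 3 (106): sum1=16, sum2=5
  after byte 4 (120): sum1=136, sum2=141
  after byte 5 (180): sum1=61, sum2=202
Checksum = sum2·256 + sum1 = 202·256 + 61 = 51773 = 0xCA3D.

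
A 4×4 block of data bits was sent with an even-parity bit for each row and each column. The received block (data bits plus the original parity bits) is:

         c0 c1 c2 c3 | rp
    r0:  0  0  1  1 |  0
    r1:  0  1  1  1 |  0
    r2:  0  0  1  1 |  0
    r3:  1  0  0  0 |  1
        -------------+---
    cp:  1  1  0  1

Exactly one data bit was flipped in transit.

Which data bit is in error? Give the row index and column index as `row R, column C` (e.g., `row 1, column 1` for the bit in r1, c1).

row 1, column 2

Recompute each row's even parity and compare to rp:
  r0: data parity 0, sent rp 0 → ok
  r1: data parity 1, sent rp 0 → mismatch
  r2: data parity 0, sent rp 0 → ok
  r3: data parity 1, sent rp 1 → ok
Recompute each column's even parity and compare to cp:
  c0: data parity 1, sent cp 1 → ok
  c1: data parity 1, sent cp 1 → ok
  c2: data parity 1, sent cp 0 → mismatch
  c3: data parity 1, sent cp 1 → ok
Exactly one row (r1) and one column (c2) fail → the flipped bit is at their intersection.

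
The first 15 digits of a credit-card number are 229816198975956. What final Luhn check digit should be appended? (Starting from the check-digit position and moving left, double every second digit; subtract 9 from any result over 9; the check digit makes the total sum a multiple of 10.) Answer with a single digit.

5

Partial digits right→left: 6 5 9 5 7 9 8 9 1 6 1 8 9 2 2
Double every second digit counting from the check-digit position (so the 1st, 3rd, 5th, ... of the partial from the right).
  doubled (with −9 where >9): 3 9 5 7 2 2 9 4 → sum 41
  kept as-is: 5 5 9 9 6 8 2 → sum 44
Total = 41 + 44 = 85.
Check digit = (10 − (85 mod 10)) mod 10 = 5.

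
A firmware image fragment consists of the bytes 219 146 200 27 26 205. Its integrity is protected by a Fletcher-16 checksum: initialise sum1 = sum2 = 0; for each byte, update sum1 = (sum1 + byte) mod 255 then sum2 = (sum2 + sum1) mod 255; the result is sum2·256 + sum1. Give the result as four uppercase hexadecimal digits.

7A3A

Running sums (mod 255):
  after byte 0 (219): sum1=219, sum2=219
  after byte 1 (146): sum1=110, sum2=74
  after byte 2 (200): sum1=55, sum2=129
  after byte 3 (27): sum1=82, sum2=211
  after byte 4 (26): sum1=108, sum2=64
  after byte 5 (205): sum1=58, sum2=122
Checksum = sum2·256 + sum1 = 122·256 + 58 = 31290 = 0x7A3A.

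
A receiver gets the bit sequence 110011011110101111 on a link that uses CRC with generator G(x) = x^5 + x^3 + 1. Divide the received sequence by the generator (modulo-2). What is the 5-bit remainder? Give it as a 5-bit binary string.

00000

Modulo-2 division of 110011011110101111 by 101001:
  pos 0: 110011 XOR 101001 = 011010
  pos 1: 110100 XOR 101001 = 011101
  pos 2: 111011 XOR 101001 = 010010
  pos 3: 100101 XOR 101001 = 001100
  pos 5: 110011 XOR 101001 = 011010
  pos 6: 110100 XOR 101001 = 011101
  pos 7: 111011 XOR 101001 = 010010
  pos 8: 100100 XOR 101001 = 001101
  pos 10: 110111 XOR 101001 = 011110
  pos 11: 111101 XOR 101001 = 010100
  pos 12: 101001 XOR 101001 = 000000
Remainder = 00000 (zero — the frame passes the CRC check).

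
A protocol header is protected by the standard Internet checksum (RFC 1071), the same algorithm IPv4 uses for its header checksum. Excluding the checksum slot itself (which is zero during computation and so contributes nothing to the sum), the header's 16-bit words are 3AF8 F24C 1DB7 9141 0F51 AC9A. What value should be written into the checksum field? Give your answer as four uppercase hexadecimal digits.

One's-complement addition (fold any carry out of bit 15 back into bit 0):
  0x3AF8 + 0xF24C = 0x12D44 → wrap carry → 0x2D45
  0x2D45 + 0x1DB7 = 0x04AFC
  0x4AFC + 0x9141 = 0x0DC3D
  0xDC3D + 0x0F51 = 0x0EB8E
  0xEB8E + 0xAC9A = 0x19828 → wrap carry → 0x9829
One's-complement sum = 0x9829.
Checksum = ~0x9829 & 0xFFFF = 0x67D6.

67D6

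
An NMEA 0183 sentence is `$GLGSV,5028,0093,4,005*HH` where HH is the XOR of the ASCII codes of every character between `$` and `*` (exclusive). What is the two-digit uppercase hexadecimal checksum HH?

XOR the ASCII codes of the payload characters:
  'G' = 0x47 → acc = 0x47
  'L' = 0x4C → acc = 0x0B
  'G' = 0x47 → acc = 0x4C
  'S' = 0x53 → acc = 0x1F
  'V' = 0x56 → acc = 0x49
  ',' = 0x2C → acc = 0x65
  '5' = 0x35 → acc = 0x50
  '0' = 0x30 → acc = 0x60
  '2' = 0x32 → acc = 0x52
  '8' = 0x38 → acc = 0x6A
  ',' = 0x2C → acc = 0x46
  '0' = 0x30 → acc = 0x76
  '0' = 0x30 → acc = 0x46
  '9' = 0x39 → acc = 0x7F
  '3' = 0x33 → acc = 0x4C
  ',' = 0x2C → acc = 0x60
  '4' = 0x34 → acc = 0x54
  ',' = 0x2C → acc = 0x78
  '0' = 0x30 → acc = 0x48
  '0' = 0x30 → acc = 0x78
  '5' = 0x35 → acc = 0x4D
Checksum = 0x4D.

4D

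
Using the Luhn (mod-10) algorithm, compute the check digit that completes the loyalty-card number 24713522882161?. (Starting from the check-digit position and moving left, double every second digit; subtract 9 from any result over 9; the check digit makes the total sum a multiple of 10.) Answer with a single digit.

4

Partial digits right→left: 1 6 1 2 8 8 2 2 5 3 1 7 4 2
Double every second digit counting from the check-digit position (so the 1st, 3rd, 5th, ... of the partial from the right).
  doubled (with −9 where >9): 2 2 7 4 1 2 8 → sum 26
  kept as-is: 6 2 8 2 3 7 2 → sum 30
Total = 26 + 30 = 56.
Check digit = (10 − (56 mod 10)) mod 10 = 4.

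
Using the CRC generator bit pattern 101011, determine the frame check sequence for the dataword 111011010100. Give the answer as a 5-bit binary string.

Append 5 zeros: 11101101010000000. Divide by 101011 (XOR where the leading bit is 1):
  pos 0: 111011 XOR 101011 = 010000
  pos 1: 100000 XOR 101011 = 001011
  pos 3: 101110 XOR 101011 = 000101
  pos 6: 101100 XOR 101011 = 000111
  pos 9: 111000 XOR 101011 = 010011
  pos 10: 100110 XOR 101011 = 001101
Remainder (last 5 bits) = 11010. This is the CRC / FCS.

11010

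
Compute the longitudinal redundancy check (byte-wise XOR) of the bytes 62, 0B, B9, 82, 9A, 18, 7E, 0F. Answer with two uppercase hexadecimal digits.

XOR the bytes together:
  start with 0x62
  0x62 ⊕ 0x0B = 0x69
  0x69 ⊕ 0xB9 = 0xD0
  0xD0 ⊕ 0x82 = 0x52
  0x52 ⊕ 0x9A = 0xC8
  0xC8 ⊕ 0x18 = 0xD0
  0xD0 ⊕ 0x7E = 0xAE
  0xAE ⊕ 0x0F = 0xA1

A1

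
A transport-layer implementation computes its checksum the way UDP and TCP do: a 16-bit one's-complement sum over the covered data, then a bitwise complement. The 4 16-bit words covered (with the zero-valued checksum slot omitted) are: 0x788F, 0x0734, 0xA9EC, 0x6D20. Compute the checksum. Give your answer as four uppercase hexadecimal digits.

692F

One's-complement addition (fold any carry out of bit 15 back into bit 0):
  0x788F + 0x0734 = 0x07FC3
  0x7FC3 + 0xA9EC = 0x129AF → wrap carry → 0x29B0
  0x29B0 + 0x6D20 = 0x096D0
One's-complement sum = 0x96D0.
Checksum = ~0x96D0 & 0xFFFF = 0x692F.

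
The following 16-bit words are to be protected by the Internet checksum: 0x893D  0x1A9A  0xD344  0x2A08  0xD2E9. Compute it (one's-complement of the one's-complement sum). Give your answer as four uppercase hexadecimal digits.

8BF1

One's-complement addition (fold any carry out of bit 15 back into bit 0):
  0x893D + 0x1A9A = 0x0A3D7
  0xA3D7 + 0xD344 = 0x1771B → wrap carry → 0x771C
  0x771C + 0x2A08 = 0x0A124
  0xA124 + 0xD2E9 = 0x1740D → wrap carry → 0x740E
One's-complement sum = 0x740E.
Checksum = ~0x740E & 0xFFFF = 0x8BF1.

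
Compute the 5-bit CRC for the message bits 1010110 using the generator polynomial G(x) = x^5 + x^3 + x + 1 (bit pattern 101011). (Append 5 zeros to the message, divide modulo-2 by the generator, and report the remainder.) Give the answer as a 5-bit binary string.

00000

Append 5 zeros: 101011000000. Divide by 101011 (XOR where the leading bit is 1):
  pos 0: 101011 XOR 101011 = 000000
Remainder (last 5 bits) = 00000. This is the CRC / FCS.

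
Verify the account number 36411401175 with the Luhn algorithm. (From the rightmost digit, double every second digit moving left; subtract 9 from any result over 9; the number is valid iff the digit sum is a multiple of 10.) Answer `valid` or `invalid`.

From the right, keep odd positions and double even positions (subtract 9 from any doubled value over 9):
  doubled (positions 2,4,...): 5 2 8 2 3 → sum 20
  kept (positions 1,3,...): 5 1 0 1 4 3 → sum 14
Total = 34.
34 mod 10 = 4, so the number is invalid.

invalid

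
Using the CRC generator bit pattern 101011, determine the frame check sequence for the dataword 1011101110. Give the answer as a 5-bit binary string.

Append 5 zeros: 101110111000000. Divide by 101011 (XOR where the leading bit is 1):
  pos 0: 101110 XOR 101011 = 000101
  pos 3: 101111 XOR 101011 = 000100
  pos 6: 100000 XOR 101011 = 001011
  pos 8: 101100 XOR 101011 = 000111
Remainder (last 5 bits) = 01110. This is the CRC / FCS.

01110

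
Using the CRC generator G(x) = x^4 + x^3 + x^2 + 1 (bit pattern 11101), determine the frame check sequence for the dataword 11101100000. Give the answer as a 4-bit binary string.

Append 4 zeros: 111011000000000. Divide by 11101 (XOR where the leading bit is 1):
  pos 0: 11101 XOR 11101 = 00000
  pos 5: 10000 XOR 11101 = 01101
  pos 6: 11010 XOR 11101 = 00111
  pos 8: 11100 XOR 11101 = 00001
Remainder (last 4 bits) = 0100. This is the CRC / FCS.

0100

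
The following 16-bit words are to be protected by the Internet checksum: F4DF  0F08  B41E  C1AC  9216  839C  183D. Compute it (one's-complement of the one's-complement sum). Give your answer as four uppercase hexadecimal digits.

One's-complement addition (fold any carry out of bit 15 back into bit 0):
  0xF4DF + 0x0F08 = 0x103E7 → wrap carry → 0x03E8
  0x03E8 + 0xB41E = 0x0B806
  0xB806 + 0xC1AC = 0x179B2 → wrap carry → 0x79B3
  0x79B3 + 0x9216 = 0x10BC9 → wrap carry → 0x0BCA
  0x0BCA + 0x839C = 0x08F66
  0x8F66 + 0x183D = 0x0A7A3
One's-complement sum = 0xA7A3.
Checksum = ~0xA7A3 & 0xFFFF = 0x585C.

585C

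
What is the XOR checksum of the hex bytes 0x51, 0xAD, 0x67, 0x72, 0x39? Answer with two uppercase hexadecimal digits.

XOR the bytes together:
  start with 0x51
  0x51 ⊕ 0xAD = 0xFC
  0xFC ⊕ 0x67 = 0x9B
  0x9B ⊕ 0x72 = 0xE9
  0xE9 ⊕ 0x39 = 0xD0

D0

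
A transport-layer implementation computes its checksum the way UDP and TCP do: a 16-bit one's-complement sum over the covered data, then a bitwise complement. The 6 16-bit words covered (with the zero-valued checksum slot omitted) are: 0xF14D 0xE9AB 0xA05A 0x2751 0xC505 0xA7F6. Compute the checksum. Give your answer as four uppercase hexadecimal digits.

One's-complement addition (fold any carry out of bit 15 back into bit 0):
  0xF14D + 0xE9AB = 0x1DAF8 → wrap carry → 0xDAF9
  0xDAF9 + 0xA05A = 0x17B53 → wrap carry → 0x7B54
  0x7B54 + 0x2751 = 0x0A2A5
  0xA2A5 + 0xC505 = 0x167AA → wrap carry → 0x67AB
  0x67AB + 0xA7F6 = 0x10FA1 → wrap carry → 0x0FA2
One's-complement sum = 0x0FA2.
Checksum = ~0x0FA2 & 0xFFFF = 0xF05D.

F05D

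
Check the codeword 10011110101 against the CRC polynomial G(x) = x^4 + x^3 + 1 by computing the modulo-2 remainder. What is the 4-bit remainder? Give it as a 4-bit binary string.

0101

Modulo-2 division of 10011110101 by 11001:
  pos 0: 10011 XOR 11001 = 01010
  pos 1: 10101 XOR 11001 = 01100
  pos 2: 11001 XOR 11001 = 00000
Remainder = 0101 (nonzero — an error is detected).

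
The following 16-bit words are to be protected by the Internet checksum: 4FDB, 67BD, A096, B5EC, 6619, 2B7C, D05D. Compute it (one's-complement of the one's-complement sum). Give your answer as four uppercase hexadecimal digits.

8FF0

One's-complement addition (fold any carry out of bit 15 back into bit 0):
  0x4FDB + 0x67BD = 0x0B798
  0xB798 + 0xA096 = 0x1582E → wrap carry → 0x582F
  0x582F + 0xB5EC = 0x10E1B → wrap carry → 0x0E1C
  0x0E1C + 0x6619 = 0x07435
  0x7435 + 0x2B7C = 0x09FB1
  0x9FB1 + 0xD05D = 0x1700E → wrap carry → 0x700F
One's-complement sum = 0x700F.
Checksum = ~0x700F & 0xFFFF = 0x8FF0.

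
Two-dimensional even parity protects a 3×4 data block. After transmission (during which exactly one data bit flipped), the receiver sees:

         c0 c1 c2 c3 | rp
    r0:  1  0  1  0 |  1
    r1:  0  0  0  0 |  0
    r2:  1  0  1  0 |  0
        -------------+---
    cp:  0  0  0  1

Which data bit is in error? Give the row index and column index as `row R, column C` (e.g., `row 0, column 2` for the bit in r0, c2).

Recompute each row's even parity and compare to rp:
  r0: data parity 0, sent rp 1 → mismatch
  r1: data parity 0, sent rp 0 → ok
  r2: data parity 0, sent rp 0 → ok
Recompute each column's even parity and compare to cp:
  c0: data parity 0, sent cp 0 → ok
  c1: data parity 0, sent cp 0 → ok
  c2: data parity 0, sent cp 0 → ok
  c3: data parity 0, sent cp 1 → mismatch
Exactly one row (r0) and one column (c3) fail → the flipped bit is at their intersection.

row 0, column 3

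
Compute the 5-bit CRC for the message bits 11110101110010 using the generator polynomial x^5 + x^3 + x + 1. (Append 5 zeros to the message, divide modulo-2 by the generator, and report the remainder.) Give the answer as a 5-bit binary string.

Append 5 zeros: 1111010111001000000. Divide by 101011 (XOR where the leading bit is 1):
  pos 0: 111101 XOR 101011 = 010110
  pos 1: 101100 XOR 101011 = 000111
  pos 4: 111111 XOR 101011 = 010100
  pos 5: 101000 XOR 101011 = 000011
  pos 9: 110100 XOR 101011 = 011111
  pos 10: 111110 XOR 101011 = 010101
  pos 11: 101010 XOR 101011 = 000001
Remainder (last 5 bits) = 00100. This is the CRC / FCS.

00100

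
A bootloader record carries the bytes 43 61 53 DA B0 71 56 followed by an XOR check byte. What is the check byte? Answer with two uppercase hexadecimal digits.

XOR the bytes together:
  start with 0x43
  0x43 ⊕ 0x61 = 0x22
  0x22 ⊕ 0x53 = 0x71
  0x71 ⊕ 0xDA = 0xAB
  0xAB ⊕ 0xB0 = 0x1B
  0x1B ⊕ 0x71 = 0x6A
  0x6A ⊕ 0x56 = 0x3C

3C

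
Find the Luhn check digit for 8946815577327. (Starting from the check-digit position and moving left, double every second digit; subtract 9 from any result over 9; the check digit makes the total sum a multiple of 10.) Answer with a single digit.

1

Partial digits right→left: 7 2 3 7 7 5 5 1 8 6 4 9 8
Double every second digit counting from the check-digit position (so the 1st, 3rd, 5th, ... of the partial from the right).
  doubled (with −9 where >9): 5 6 5 1 7 8 7 → sum 39
  kept as-is: 2 7 5 1 6 9 → sum 30
Total = 39 + 30 = 69.
Check digit = (10 − (69 mod 10)) mod 10 = 1.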